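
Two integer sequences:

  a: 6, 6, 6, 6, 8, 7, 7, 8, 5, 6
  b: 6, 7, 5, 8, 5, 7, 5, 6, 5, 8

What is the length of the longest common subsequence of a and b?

5

Taking 6 (a #1, b #1), then 8 (a #5, b #4), then 7 (a #7, b #6), then 5 (a #9, b #7), then 6 (a #10, b #8) gives a common subsequence of length 5, and the DP table's final entry dp[10][10] is also 5, so no common subsequence is longer.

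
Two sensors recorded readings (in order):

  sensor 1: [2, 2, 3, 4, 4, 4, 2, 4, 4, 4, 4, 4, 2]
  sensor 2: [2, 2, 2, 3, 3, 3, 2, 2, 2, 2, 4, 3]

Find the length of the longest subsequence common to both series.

One common subsequence of length 5: 2 [1,2], 2 [2,3], 3 [3,6], 2 [7,10], 4 [8,11]. Since dp[13][12] = 5, nothing longer is possible.

5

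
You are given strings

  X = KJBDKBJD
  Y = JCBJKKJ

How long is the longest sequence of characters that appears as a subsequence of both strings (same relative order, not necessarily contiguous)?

4

Pick J (X #2, Y #1); then B (X #3, Y #3); then K (X #5, Y #6); then J (X #7, Y #7); all 4 characters appear in both, in order. Since dp[8][7] = 4, nothing longer is possible.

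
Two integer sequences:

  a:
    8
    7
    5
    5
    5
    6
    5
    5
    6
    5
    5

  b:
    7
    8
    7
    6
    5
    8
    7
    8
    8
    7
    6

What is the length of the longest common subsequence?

5

Let dp[i][j] be the LCS length of the first i values of a and the first j values of b. dp[i][j] = dp[i-1][j-1]+1 when the i-th and j-th values match, else max(dp[i-1][j], dp[i][j-1]).
    ·  7  8  7  6  5  8  7  8  8  7  6
 ·  0  0  0  0  0  0  0  0  0  0  0  0
 8  0  0  1  1  1  1  1  1  1  1  1  1
 7  0  1  1  2  2  2  2  2  2  2  2  2
 5  0  1  1  2  2  3  3  3  3  3  3  3
 5  0  1  1  2  2  3  3  3  3  3  3  3
 5  0  1  1  2  2  3  3  3  3  3  3  3
 6  0  1  1  2  3  3  3  3  3  3  3  4
 5  0  1  1  2  3  4  4  4  4  4  4  4
 5  0  1  1  2  3  4  4  4  4  4  4  4
 6  0  1  1  2  3  4  4  4  4  4  4  5
 5  0  1  1  2  3  4  4  4  4  4  4  5
 5  0  1  1  2  3  4  4  4  4  4  4  5
dp[11][11] = 5. One LCS (by backtracking along matches): 8, 7, 6, 5, 6.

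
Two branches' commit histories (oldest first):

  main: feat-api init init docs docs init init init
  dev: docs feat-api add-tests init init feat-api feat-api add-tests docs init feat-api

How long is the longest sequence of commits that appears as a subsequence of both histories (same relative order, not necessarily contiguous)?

Taking feat-api at main[1]=dev[2], then init at main[2]=dev[4], then init at main[3]=dev[5], then docs at main[5]=dev[9], then init at main[6]=dev[10] gives a common subsequence of length 5. Since dp[8][11] = 5, nothing longer is possible.

5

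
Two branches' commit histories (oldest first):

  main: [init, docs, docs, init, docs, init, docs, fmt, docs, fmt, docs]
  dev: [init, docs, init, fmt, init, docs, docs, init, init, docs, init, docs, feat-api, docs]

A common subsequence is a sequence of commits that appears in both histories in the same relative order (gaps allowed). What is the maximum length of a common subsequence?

Pick init (main #1, dev #5); then docs (main #2, dev #6); then docs (main #3, dev #7); then init (main #4, dev #9); then docs (main #5, dev #10); then init (main #6, dev #11); then docs (main #7, dev #12); then docs (main #11, dev #14); all 8 commits appear in both, in order. The LCS DP gives dp[11][14] = 8, so this is optimal.

8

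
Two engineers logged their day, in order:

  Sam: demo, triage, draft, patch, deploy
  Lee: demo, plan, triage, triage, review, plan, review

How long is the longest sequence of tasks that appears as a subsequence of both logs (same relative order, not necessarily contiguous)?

Match demo at Sam[1]=Lee[1], triage at Sam[2]=Lee[4] — 2 tasks in the same relative order in both, and the DP table's final entry dp[5][7] is also 2, so no common subsequence is longer.

2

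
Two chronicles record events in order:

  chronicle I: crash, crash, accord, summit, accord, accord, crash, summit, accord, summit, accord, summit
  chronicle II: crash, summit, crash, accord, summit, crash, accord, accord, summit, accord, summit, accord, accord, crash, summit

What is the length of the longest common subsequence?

11

Match crash [1,1], then crash [2,3], then accord [3,4], then summit [4,5], then accord [5,7], then accord [6,8], then summit [8,9], then accord [9,10], then summit [10,11], then accord [11,13], then summit [12,15] — 11 events in the same relative order in both, and the DP table's final entry dp[12][15] is also 11, so no common subsequence is longer.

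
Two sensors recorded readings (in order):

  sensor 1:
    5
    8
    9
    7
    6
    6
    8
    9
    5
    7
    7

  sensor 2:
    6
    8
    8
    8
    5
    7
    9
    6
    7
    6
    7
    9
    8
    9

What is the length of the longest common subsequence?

6

One common subsequence of length 6: 5 at sensor 1[1]=sensor 2[5] → 9 at sensor 1[3]=sensor 2[7] → 7 at sensor 1[4]=sensor 2[9] → 6 at sensor 1[5]=sensor 2[10] → 8 at sensor 1[7]=sensor 2[13] → 9 at sensor 1[8]=sensor 2[14]. The LCS DP gives dp[11][14] = 6, so this is optimal.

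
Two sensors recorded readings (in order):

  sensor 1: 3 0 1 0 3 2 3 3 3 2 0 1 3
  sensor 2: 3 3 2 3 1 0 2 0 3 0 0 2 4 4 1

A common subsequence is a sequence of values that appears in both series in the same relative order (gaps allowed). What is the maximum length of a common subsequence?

7

Match 3 [1,4]; then 1 [3,5]; then 0 [4,6]; then 2 [6,7]; then 3 [7,9]; then 2 [10,12]; then 1 [12,15] — 7 values in the same relative order in both, and the DP table's final entry dp[13][15] is also 7, so no common subsequence is longer.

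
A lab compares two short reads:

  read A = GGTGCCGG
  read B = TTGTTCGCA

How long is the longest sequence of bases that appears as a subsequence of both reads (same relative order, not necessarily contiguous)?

Pick G (read A #1, read B #3) → T (read A #3, read B #5) → G (read A #4, read B #7) → C (read A #5, read B #8); all 4 bases appear in both, in order. Since dp[8][9] = 4, nothing longer is possible.

4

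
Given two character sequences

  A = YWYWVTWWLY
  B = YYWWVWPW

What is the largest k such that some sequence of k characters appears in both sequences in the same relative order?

Taking Y [1,2] → W [2,3] → W [4,4] → V [5,5] → W [7,6] → W [8,8] gives a common subsequence of length 6. dp[10][8] = 6 confirms this is the maximum.

6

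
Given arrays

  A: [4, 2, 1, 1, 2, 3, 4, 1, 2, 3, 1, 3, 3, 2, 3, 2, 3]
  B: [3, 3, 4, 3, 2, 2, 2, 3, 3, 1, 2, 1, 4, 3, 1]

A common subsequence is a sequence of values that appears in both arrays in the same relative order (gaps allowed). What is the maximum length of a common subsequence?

8

Pick 4 [1,3], then 2 [2,6], then 2 [5,7], then 3 [6,9], then 1 [8,10], then 2 [9,11], then 3 [10,14], then 1 [11,15]; all 8 values appear in both, in order. The LCS DP gives dp[17][15] = 8, so this is optimal.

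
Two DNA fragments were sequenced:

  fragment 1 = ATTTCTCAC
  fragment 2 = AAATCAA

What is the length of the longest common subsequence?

Match A [1,3]; then T [4,4]; then C [5,5]; then A [8,7] — 4 bases in the same relative order in both. Since dp[9][7] = 4, nothing longer is possible.

4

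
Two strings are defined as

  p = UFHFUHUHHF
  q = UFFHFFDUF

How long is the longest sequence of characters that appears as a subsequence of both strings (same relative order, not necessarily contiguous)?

6

One common subsequence of length 6: U at p[1]=q[1]; then F at p[2]=q[3]; then H at p[3]=q[4]; then F at p[4]=q[6]; then U at p[7]=q[8]; then F at p[10]=q[9]. dp[10][9] = 6 confirms this is the maximum.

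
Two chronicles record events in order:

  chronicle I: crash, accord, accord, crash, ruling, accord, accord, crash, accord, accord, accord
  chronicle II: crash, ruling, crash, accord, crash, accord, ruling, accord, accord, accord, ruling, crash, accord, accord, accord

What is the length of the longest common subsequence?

10

Taking crash (chronicle I #1, chronicle II #3), accord (chronicle I #2, chronicle II #4), accord (chronicle I #3, chronicle II #6), ruling (chronicle I #5, chronicle II #7), accord (chronicle I #6, chronicle II #9), accord (chronicle I #7, chronicle II #10), crash (chronicle I #8, chronicle II #12), accord (chronicle I #9, chronicle II #13), accord (chronicle I #10, chronicle II #14), accord (chronicle I #11, chronicle II #15) gives a common subsequence of length 10. Since dp[11][15] = 10, nothing longer is possible.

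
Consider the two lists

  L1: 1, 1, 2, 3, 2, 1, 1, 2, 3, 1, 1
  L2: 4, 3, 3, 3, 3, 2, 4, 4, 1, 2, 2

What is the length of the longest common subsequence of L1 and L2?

Let dp[i][j] be the LCS length of the first i values of L1 and the first j values of L2. dp[i][j] = dp[i-1][j-1]+1 when the i-th and j-th values match, else max(dp[i-1][j], dp[i][j-1]).
    ·  4  3  3  3  3  2  4  4  1  2  2
 ·  0  0  0  0  0  0  0  0  0  0  0  0
 1  0  0  0  0  0  0  0  0  0  1  1  1
 1  0  0  0  0  0  0  0  0  0  1  1  1
 2  0  0  0  0  0  0  1  1  1  1  2  2
 3  0  0  1  1  1  1  1  1  1  1  2  2
 2  0  0  1  1  1  1  2  2  2  2  2  3
 1  0  0  1  1  1  1  2  2  2  3  3  3
 1  0  0  1  1  1  1  2  2  2  3  3  3
 2  0  0  1  1  1  1  2  2  2  3  4  4
 3  0  0  1  2  2  2  2  2  2  3  4  4
 1  0  0  1  2  2  2  2  2  2  3  4  4
 1  0  0  1  2  2  2  2  2  2  3  4  4
dp[11][11] = 4. One LCS (by backtracking along matches): 3, 2, 1, 2.

4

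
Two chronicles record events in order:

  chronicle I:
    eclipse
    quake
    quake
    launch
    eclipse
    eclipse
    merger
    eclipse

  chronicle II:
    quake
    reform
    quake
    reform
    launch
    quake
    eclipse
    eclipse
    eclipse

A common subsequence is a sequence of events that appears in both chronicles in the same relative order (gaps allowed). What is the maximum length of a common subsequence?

Taking quake (chronicle I #2, chronicle II #1) → quake (chronicle I #3, chronicle II #3) → launch (chronicle I #4, chronicle II #5) → eclipse (chronicle I #5, chronicle II #7) → eclipse (chronicle I #6, chronicle II #8) → eclipse (chronicle I #8, chronicle II #9) gives a common subsequence of length 6, and the DP table's final entry dp[8][9] is also 6, so no common subsequence is longer.

6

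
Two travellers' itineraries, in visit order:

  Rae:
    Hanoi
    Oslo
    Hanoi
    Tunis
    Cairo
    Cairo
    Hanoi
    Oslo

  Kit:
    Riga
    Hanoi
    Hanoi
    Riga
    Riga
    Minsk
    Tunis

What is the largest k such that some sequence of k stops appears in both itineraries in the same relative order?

3

One common subsequence of length 3: Hanoi [1,2], then Hanoi [3,3], then Tunis [4,7]. Since dp[8][7] = 3, nothing longer is possible.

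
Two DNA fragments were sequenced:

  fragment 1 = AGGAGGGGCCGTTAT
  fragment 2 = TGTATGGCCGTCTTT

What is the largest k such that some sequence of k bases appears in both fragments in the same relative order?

Taking G (fragment 1 #2, fragment 2 #2) → A (fragment 1 #4, fragment 2 #4) → G (fragment 1 #7, fragment 2 #6) → G (fragment 1 #8, fragment 2 #7) → C (fragment 1 #9, fragment 2 #8) → C (fragment 1 #10, fragment 2 #9) → G (fragment 1 #11, fragment 2 #10) → T (fragment 1 #12, fragment 2 #13) → T (fragment 1 #13, fragment 2 #14) → T (fragment 1 #15, fragment 2 #15) gives a common subsequence of length 10. Since dp[15][15] = 10, nothing longer is possible.

10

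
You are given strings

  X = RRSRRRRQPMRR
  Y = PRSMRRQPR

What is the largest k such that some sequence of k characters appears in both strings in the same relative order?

Match R at X[2]=Y[2]; then S at X[3]=Y[3]; then R at X[6]=Y[5]; then R at X[7]=Y[6]; then Q at X[8]=Y[7]; then P at X[9]=Y[8]; then R at X[12]=Y[9] — 7 characters in the same relative order in both, and the DP table's final entry dp[12][9] is also 7, so no common subsequence is longer.

7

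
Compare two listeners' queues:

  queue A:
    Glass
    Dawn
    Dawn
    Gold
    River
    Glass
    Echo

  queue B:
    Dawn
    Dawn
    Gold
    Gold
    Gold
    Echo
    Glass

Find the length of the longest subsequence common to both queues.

4

Pick Dawn [2,1], Dawn [3,2], Gold [4,5], Glass [6,7]; all 4 songs appear in both, in order. Since dp[7][7] = 4, nothing longer is possible.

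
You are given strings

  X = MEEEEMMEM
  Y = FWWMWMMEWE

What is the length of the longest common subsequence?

Let dp[i][j] be the LCS length of the first i characters of X and the first j characters of Y. dp[i][j] = dp[i-1][j-1]+1 when the i-th and j-th characters match, else max(dp[i-1][j], dp[i][j-1]).
    ·  F  W  W  M  W  M  M  E  W  E
 ·  0  0  0  0  0  0  0  0  0  0  0
 M  0  0  0  0  1  1  1  1  1  1  1
 E  0  0  0  0  1  1  1  1  2  2  2
 E  0  0  0  0  1  1  1  1  2  2  3
 E  0  0  0  0  1  1  1  1  2  2  3
 E  0  0  0  0  1  1  1  1  2  2  3
 M  0  0  0  0  1  1  2  2  2  2  3
 M  0  0  0  0  1  1  2  3  3  3  3
 E  0  0  0  0  1  1  2  3  4  4  4
 M  0  0  0  0  1  1  2  3  4  4  4
dp[9][10] = 4. One LCS (by backtracking along matches): MMME.

4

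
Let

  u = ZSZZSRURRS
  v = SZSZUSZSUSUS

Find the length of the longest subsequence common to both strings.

7

Let dp[i][j] be the LCS length of the first i characters of u and the first j characters of v. dp[i][j] = dp[i-1][j-1]+1 when the i-th and j-th characters match, else max(dp[i-1][j], dp[i][j-1]).
    ·  S  Z  S  Z  U  S  Z  S  U  S  U  S
 ·  0  0  0  0  0  0  0  0  0  0  0  0  0
 Z  0  0  1  1  1  1  1  1  1  1  1  1  1
 S  0  1  1  2  2  2  2  2  2  2  2  2  2
 Z  0  1  2  2  3  3  3  3  3  3  3  3  3
 Z  0  1  2  2  3  3  3  4  4  4  4  4  4
 S  0  1  2  3  3  3  4  4  5  5  5  5  5
 R  0  1  2  3  3  3  4  4  5  5  5  5  5
 U  0  1  2  3  3  4  4  4  5  6  6  6  6
 R  0  1  2  3  3  4  4  4  5  6  6  6  6
 R  0  1  2  3  3  4  4  4  5  6  6  6  6
 S  0  1  2  3  3  4  5  5  5  6  7  7  7
dp[10][12] = 7. One LCS (by backtracking along matches): ZSZZSUS.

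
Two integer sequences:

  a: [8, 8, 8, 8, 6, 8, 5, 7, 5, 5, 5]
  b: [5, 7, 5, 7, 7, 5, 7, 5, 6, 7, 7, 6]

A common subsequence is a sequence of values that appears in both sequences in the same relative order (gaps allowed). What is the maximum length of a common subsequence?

Match 5 [7,1], 7 [8,2], 5 [9,3], 5 [10,6], 5 [11,8] — 5 values in the same relative order in both, and the DP table's final entry dp[11][12] is also 5, so no common subsequence is longer.

5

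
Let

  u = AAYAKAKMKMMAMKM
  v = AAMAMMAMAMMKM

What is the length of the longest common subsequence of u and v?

Pick A (u #1, v #1), A (u #2, v #2), A (u #6, v #4), M (u #8, v #5), M (u #10, v #6), M (u #11, v #8), A (u #12, v #9), M (u #13, v #11), K (u #14, v #12), M (u #15, v #13); all 10 characters appear in both, in order, and the DP table's final entry dp[15][13] is also 10, so no common subsequence is longer.

10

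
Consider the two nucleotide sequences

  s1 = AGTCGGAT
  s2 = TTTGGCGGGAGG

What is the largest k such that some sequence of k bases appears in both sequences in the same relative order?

Let dp[i][j] be the LCS length of the first i bases of s1 and the first j bases of s2. dp[i][j] = dp[i-1][j-1]+1 when the i-th and j-th bases match, else max(dp[i-1][j], dp[i][j-1]).
    ·  T  T  T  G  G  C  G  G  G  A  G  G
 ·  0  0  0  0  0  0  0  0  0  0  0  0  0
 A  0  0  0  0  0  0  0  0  0  0  1  1  1
 G  0  0  0  0  1  1  1  1  1  1  1  2  2
 T  0  1  1  1  1  1  1  1  1  1  1  2  2
 C  0  1  1  1  1  1  2  2  2  2  2  2  2
 G  0  1  1  1  2  2  2  3  3  3  3  3  3
 G  0  1  1  1  2  3  3  3  4  4  4  4  4
 A  0  1  1  1  2  3  3  3  4  4  5  5  5
 T  0  1  2  2  2  3  3  3  4  4  5  5  5
dp[8][12] = 5. One LCS (by backtracking along matches): GCGGA.

5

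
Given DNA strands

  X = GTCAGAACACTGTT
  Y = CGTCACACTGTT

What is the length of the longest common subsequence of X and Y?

One common subsequence of length 11: G (X #1, Y #2) → T (X #2, Y #3) → C (X #3, Y #4) → A (X #7, Y #5) → C (X #8, Y #6) → A (X #9, Y #7) → C (X #10, Y #8) → T (X #11, Y #9) → G (X #12, Y #10) → T (X #13, Y #11) → T (X #14, Y #12). Since dp[14][12] = 11, nothing longer is possible.

11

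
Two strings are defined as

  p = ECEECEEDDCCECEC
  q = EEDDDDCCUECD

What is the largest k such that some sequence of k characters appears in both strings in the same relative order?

8

Taking E at p[1]=q[1] → E at p[3]=q[2] → D at p[8]=q[5] → D at p[9]=q[6] → C at p[10]=q[7] → C at p[11]=q[8] → E at p[12]=q[10] → C at p[13]=q[11] gives a common subsequence of length 8, and the DP table's final entry dp[15][12] is also 8, so no common subsequence is longer.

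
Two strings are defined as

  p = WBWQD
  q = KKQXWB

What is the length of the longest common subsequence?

2

One common subsequence of length 2: W (p #1, q #5), B (p #2, q #6). dp[5][6] = 2 confirms this is the maximum.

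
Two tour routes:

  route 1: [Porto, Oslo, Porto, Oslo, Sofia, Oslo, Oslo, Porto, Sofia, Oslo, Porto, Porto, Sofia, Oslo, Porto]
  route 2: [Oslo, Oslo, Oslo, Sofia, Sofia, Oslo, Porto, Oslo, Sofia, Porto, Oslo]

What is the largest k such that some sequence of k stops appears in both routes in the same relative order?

Taking Oslo at route 1[2]=route 2[2], then Oslo at route 1[4]=route 2[3], then Sofia at route 1[5]=route 2[5], then Oslo at route 1[6]=route 2[6], then Oslo at route 1[7]=route 2[8], then Sofia at route 1[9]=route 2[9], then Porto at route 1[12]=route 2[10], then Oslo at route 1[14]=route 2[11] gives a common subsequence of length 8, and the DP table's final entry dp[15][11] is also 8, so no common subsequence is longer.

8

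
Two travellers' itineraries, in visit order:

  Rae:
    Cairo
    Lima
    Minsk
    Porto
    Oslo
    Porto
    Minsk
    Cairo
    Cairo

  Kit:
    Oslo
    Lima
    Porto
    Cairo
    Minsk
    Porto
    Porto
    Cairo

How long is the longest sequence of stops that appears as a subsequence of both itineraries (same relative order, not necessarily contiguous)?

One common subsequence of length 5: Cairo [1,4], Minsk [3,5], Porto [4,6], Porto [6,7], Cairo [9,8], and the DP table's final entry dp[9][8] is also 5, so no common subsequence is longer.

5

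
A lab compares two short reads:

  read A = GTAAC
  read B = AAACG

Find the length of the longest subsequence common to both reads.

3

Let dp[i][j] be the LCS length of the first i bases of read A and the first j bases of read B. dp[i][j] = dp[i-1][j-1]+1 when the i-th and j-th bases match, else max(dp[i-1][j], dp[i][j-1]).
    ·  A  A  A  C  G
 ·  0  0  0  0  0  0
 G  0  0  0  0  0  1
 T  0  0  0  0  0  1
 A  0  1  1  1  1  1
 A  0  1  2  2  2  2
 C  0  1  2  2  3  3
dp[5][5] = 3. One LCS (by backtracking along matches): AAC.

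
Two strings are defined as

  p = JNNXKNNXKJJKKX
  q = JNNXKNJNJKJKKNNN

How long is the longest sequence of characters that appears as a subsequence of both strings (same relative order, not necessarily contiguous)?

11

One common subsequence of length 11: J at p[1]=q[1]; then N at p[2]=q[2]; then N at p[3]=q[3]; then X at p[4]=q[4]; then K at p[5]=q[5]; then N at p[6]=q[6]; then N at p[7]=q[8]; then K at p[9]=q[10]; then J at p[11]=q[11]; then K at p[12]=q[12]; then K at p[13]=q[13]. dp[14][16] = 11 confirms this is the maximum.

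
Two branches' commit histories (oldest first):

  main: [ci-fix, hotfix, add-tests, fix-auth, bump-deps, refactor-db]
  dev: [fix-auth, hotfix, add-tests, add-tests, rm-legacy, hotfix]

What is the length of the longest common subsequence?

Pick hotfix at main[2]=dev[2] → add-tests at main[3]=dev[4]; all 2 commits appear in both, in order. Since dp[6][6] = 2, nothing longer is possible.

2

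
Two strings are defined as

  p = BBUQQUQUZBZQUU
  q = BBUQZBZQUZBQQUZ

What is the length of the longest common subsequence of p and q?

10

Match B (p #1, q #1), then B (p #2, q #2), then U (p #3, q #3), then Q (p #4, q #4), then Q (p #7, q #8), then U (p #8, q #9), then Z (p #9, q #10), then B (p #10, q #11), then Q (p #12, q #13), then U (p #13, q #14) — 10 characters in the same relative order in both. Since dp[14][15] = 10, nothing longer is possible.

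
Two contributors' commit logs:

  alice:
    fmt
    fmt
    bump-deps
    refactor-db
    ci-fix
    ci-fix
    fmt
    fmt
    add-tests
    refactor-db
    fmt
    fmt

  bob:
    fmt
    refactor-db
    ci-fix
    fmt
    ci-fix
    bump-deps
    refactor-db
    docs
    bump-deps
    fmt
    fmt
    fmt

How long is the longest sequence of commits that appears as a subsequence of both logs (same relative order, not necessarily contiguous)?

7

One common subsequence of length 7: fmt [1,1] → fmt [2,4] → bump-deps [3,6] → refactor-db [4,7] → fmt [8,10] → fmt [11,11] → fmt [12,12]. dp[12][12] = 7 confirms this is the maximum.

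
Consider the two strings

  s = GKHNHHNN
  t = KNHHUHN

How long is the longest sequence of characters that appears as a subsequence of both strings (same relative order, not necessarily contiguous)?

5

Taking K at s[2]=t[1], H at s[3]=t[3], H at s[5]=t[4], H at s[6]=t[6], N at s[8]=t[7] gives a common subsequence of length 5. Since dp[8][7] = 5, nothing longer is possible.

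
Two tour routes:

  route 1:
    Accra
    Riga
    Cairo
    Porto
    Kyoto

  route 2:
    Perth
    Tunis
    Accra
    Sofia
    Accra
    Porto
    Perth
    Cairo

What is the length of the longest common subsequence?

2

Match Accra (route 1 #1, route 2 #5); then Cairo (route 1 #3, route 2 #8) — 2 stops in the same relative order in both. The LCS DP gives dp[5][8] = 2, so this is optimal.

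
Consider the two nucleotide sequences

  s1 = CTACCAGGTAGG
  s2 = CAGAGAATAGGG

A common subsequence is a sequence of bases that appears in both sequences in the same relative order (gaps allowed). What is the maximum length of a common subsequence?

Let dp[i][j] be the LCS length of the first i bases of s1 and the first j bases of s2. dp[i][j] = dp[i-1][j-1]+1 when the i-th and j-th bases match, else max(dp[i-1][j], dp[i][j-1]).
    ·  C  A  G  A  G  A  A  T  A  G  G  G
 ·  0  0  0  0  0  0  0  0  0  0  0  0  0
 C  0  1  1  1  1  1  1  1  1  1  1  1  1
 T  0  1  1  1  1  1  1  1  2  2  2  2  2
 A  0  1  2  2  2  2  2  2  2  3  3  3  3
 C  0  1  2  2  2  2  2  2  2  3  3  3  3
 C  0  1  2  2  2  2  2  2  2  3  3  3  3
 A  0  1  2  2  3  3  3  3  3  3  3  3  3
 G  0  1  2  3  3  4  4  4  4  4  4  4  4
 G  0  1  2  3  3  4  4  4  4  4  5  5  5
 T  0  1  2  3  3  4  4  4  5  5  5  5  5
 A  0  1  2  3  4  4  5  5  5  6  6  6  6
 G  0  1  2  3  4  5  5  5  5  6  7  7  7
 G  0  1  2  3  4  5  5  5  5  6  7  8  8
dp[12][12] = 8. One LCS (by backtracking along matches): CAAGTAGG.

8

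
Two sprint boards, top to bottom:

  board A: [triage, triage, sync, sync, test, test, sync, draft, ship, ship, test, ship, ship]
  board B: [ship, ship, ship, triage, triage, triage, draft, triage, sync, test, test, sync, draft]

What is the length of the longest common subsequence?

7

Pick triage (board A #1, board B #6); then triage (board A #2, board B #8); then sync (board A #4, board B #9); then test (board A #5, board B #10); then test (board A #6, board B #11); then sync (board A #7, board B #12); then draft (board A #8, board B #13); all 7 tasks appear in both, in order. The LCS DP gives dp[13][13] = 7, so this is optimal.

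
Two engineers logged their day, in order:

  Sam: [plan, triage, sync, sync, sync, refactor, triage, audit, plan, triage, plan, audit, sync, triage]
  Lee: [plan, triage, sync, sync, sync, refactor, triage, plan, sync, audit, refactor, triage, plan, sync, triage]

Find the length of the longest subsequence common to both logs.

One common subsequence of length 12: plan at Sam[1]=Lee[1], then triage at Sam[2]=Lee[2], then sync at Sam[3]=Lee[3], then sync at Sam[4]=Lee[4], then sync at Sam[5]=Lee[5], then refactor at Sam[6]=Lee[6], then triage at Sam[7]=Lee[7], then audit at Sam[8]=Lee[10], then triage at Sam[10]=Lee[12], then plan at Sam[11]=Lee[13], then sync at Sam[13]=Lee[14], then triage at Sam[14]=Lee[15]. Since dp[14][15] = 12, nothing longer is possible.

12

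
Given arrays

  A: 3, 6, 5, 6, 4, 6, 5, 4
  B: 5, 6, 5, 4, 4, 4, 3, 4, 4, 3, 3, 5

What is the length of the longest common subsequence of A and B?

Match 6 at A[2]=B[2], then 5 at A[3]=B[3], then 4 at A[5]=B[9], then 5 at A[7]=B[12] — 4 values in the same relative order in both. dp[8][12] = 4 confirms this is the maximum.

4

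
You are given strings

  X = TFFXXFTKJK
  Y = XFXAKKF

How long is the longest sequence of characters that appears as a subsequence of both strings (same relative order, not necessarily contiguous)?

Let dp[i][j] be the LCS length of the first i characters of X and the first j characters of Y. dp[i][j] = dp[i-1][j-1]+1 when the i-th and j-th characters match, else max(dp[i-1][j], dp[i][j-1]).
    ·  X  F  X  A  K  K  F
 ·  0  0  0  0  0  0  0  0
 T  0  0  0  0  0  0  0  0
 F  0  0  1  1  1  1  1  1
 F  0  0  1  1  1  1  1  2
 X  0  1  1  2  2  2  2  2
 X  0  1  1  2  2  2  2  2
 F  0  1  2  2  2  2  2  3
 T  0  1  2  2  2  2  2  3
 K  0  1  2  2  2  3  3  3
 J  0  1  2  2  2  3  3  3
 K  0  1  2  2  2  3  4  4
dp[10][7] = 4. One LCS (by backtracking along matches): FXKK.

4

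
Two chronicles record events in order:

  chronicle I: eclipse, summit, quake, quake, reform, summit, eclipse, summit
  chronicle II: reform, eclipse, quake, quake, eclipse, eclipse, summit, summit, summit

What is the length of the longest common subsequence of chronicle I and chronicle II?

Pick eclipse (chronicle I #1, chronicle II #2), then quake (chronicle I #3, chronicle II #3), then quake (chronicle I #4, chronicle II #4), then summit (chronicle I #6, chronicle II #8), then summit (chronicle I #8, chronicle II #9); all 5 events appear in both, in order, and the DP table's final entry dp[8][9] is also 5, so no common subsequence is longer.

5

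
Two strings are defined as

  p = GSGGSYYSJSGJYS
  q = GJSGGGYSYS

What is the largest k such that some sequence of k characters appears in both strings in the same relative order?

Taking G (p #1, q #1), then S (p #2, q #3), then G (p #3, q #5), then G (p #4, q #6), then Y (p #7, q #7), then S (p #10, q #8), then Y (p #13, q #9), then S (p #14, q #10) gives a common subsequence of length 8. dp[14][10] = 8 confirms this is the maximum.

8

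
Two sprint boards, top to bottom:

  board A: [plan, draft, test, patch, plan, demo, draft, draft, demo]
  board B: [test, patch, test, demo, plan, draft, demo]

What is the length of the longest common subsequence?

5

Pick test [3,1] → patch [4,2] → plan [5,5] → draft [8,6] → demo [9,7]; all 5 tasks appear in both, in order, and the DP table's final entry dp[9][7] is also 5, so no common subsequence is longer.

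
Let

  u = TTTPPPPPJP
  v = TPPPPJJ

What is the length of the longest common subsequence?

Let dp[i][j] be the LCS length of the first i characters of u and the first j characters of v. dp[i][j] = dp[i-1][j-1]+1 when the i-th and j-th characters match, else max(dp[i-1][j], dp[i][j-1]).
    ·  T  P  P  P  P  J  J
 ·  0  0  0  0  0  0  0  0
 T  0  1  1  1  1  1  1  1
 T  0  1  1  1  1  1  1  1
 T  0  1  1  1  1  1  1  1
 P  0  1  2  2  2  2  2  2
 P  0  1  2  3  3  3  3  3
 P  0  1  2  3  4  4  4  4
 P  0  1  2  3  4  5  5  5
 P  0  1  2  3  4  5  5  5
 J  0  1  2  3  4  5  6  6
 P  0  1  2  3  4  5  6  6
dp[10][7] = 6. One LCS (by backtracking along matches): TPPPPJ.

6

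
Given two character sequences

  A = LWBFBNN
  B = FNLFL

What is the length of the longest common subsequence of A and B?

2

Taking L [1,3]; then F [4,4] gives a common subsequence of length 2. The LCS DP gives dp[7][5] = 2, so this is optimal.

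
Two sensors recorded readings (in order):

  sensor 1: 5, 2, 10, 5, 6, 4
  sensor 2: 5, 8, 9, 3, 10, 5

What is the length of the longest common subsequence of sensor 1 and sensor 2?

3

Taking 5 (sensor 1 #1, sensor 2 #1) → 10 (sensor 1 #3, sensor 2 #5) → 5 (sensor 1 #4, sensor 2 #6) gives a common subsequence of length 3, and the DP table's final entry dp[6][6] is also 3, so no common subsequence is longer.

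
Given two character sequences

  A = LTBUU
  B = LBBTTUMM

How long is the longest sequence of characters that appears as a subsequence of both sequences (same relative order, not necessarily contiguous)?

3

Pick L at A[1]=B[1], T at A[2]=B[5], U at A[4]=B[6]; all 3 characters appear in both, in order. Since dp[5][8] = 3, nothing longer is possible.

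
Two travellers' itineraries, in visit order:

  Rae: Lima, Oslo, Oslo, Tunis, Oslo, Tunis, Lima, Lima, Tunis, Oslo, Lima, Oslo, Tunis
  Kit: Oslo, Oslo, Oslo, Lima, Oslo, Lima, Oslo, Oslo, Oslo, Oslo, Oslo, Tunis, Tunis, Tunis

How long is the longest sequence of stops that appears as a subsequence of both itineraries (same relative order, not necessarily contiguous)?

Taking Oslo [2,1] → Oslo [3,2] → Oslo [5,3] → Lima [7,4] → Lima [8,6] → Oslo [10,10] → Oslo [12,11] → Tunis [13,14] gives a common subsequence of length 8, and the DP table's final entry dp[13][14] is also 8, so no common subsequence is longer.

8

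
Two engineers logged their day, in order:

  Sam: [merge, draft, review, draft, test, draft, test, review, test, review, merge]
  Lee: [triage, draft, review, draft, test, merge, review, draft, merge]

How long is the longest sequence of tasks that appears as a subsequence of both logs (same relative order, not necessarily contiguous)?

Match draft [2,2], then review [3,3], then draft [4,4], then test [5,5], then draft [6,8], then merge [11,9] — 6 tasks in the same relative order in both. dp[11][9] = 6 confirms this is the maximum.

6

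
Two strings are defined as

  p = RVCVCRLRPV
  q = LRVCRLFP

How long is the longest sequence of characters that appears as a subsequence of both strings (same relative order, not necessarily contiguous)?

Let dp[i][j] be the LCS length of the first i characters of p and the first j characters of q. dp[i][j] = dp[i-1][j-1]+1 when the i-th and j-th characters match, else max(dp[i-1][j], dp[i][j-1]).
    ·  L  R  V  C  R  L  F  P
 ·  0  0  0  0  0  0  0  0  0
 R  0  0  1  1  1  1  1  1  1
 V  0  0  1  2  2  2  2  2  2
 C  0  0  1  2  3  3  3  3  3
 V  0  0  1  2  3  3  3  3  3
 C  0  0  1  2  3  3  3  3  3
 R  0  0  1  2  3  4  4  4  4
 L  0  1  1  2  3  4  5  5  5
 R  0  1  2  2  3  4  5  5  5
 P  0  1  2  2  3  4  5  5  6
 V  0  1  2  3  3  4  5  5  6
dp[10][8] = 6. One LCS (by backtracking along matches): RVCRLP.

6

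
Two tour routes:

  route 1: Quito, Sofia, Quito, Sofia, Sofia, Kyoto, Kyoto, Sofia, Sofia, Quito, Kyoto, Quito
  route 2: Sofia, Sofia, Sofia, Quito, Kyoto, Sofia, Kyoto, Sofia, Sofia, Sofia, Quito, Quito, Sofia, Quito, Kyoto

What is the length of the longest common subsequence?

9

Taking Sofia at route 1[2]=route 2[1] → Sofia at route 1[4]=route 2[2] → Sofia at route 1[5]=route 2[3] → Kyoto at route 1[6]=route 2[5] → Kyoto at route 1[7]=route 2[7] → Sofia at route 1[8]=route 2[10] → Sofia at route 1[9]=route 2[13] → Quito at route 1[10]=route 2[14] → Kyoto at route 1[11]=route 2[15] gives a common subsequence of length 9. dp[12][15] = 9 confirms this is the maximum.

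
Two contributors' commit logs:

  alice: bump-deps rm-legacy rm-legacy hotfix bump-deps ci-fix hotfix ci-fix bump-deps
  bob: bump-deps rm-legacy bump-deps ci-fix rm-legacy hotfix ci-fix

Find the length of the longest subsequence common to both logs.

6

Taking bump-deps (alice #1, bob #1); then rm-legacy (alice #3, bob #2); then bump-deps (alice #5, bob #3); then ci-fix (alice #6, bob #4); then hotfix (alice #7, bob #6); then ci-fix (alice #8, bob #7) gives a common subsequence of length 6. dp[9][7] = 6 confirms this is the maximum.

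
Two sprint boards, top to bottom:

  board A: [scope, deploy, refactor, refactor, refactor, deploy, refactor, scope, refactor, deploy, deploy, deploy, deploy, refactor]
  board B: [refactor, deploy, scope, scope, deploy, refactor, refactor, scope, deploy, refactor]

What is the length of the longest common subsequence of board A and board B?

Match scope (board A #1, board B #4) → deploy (board A #2, board B #5) → refactor (board A #5, board B #6) → refactor (board A #7, board B #7) → scope (board A #8, board B #8) → deploy (board A #13, board B #9) → refactor (board A #14, board B #10) — 7 tasks in the same relative order in both. dp[14][10] = 7 confirms this is the maximum.

7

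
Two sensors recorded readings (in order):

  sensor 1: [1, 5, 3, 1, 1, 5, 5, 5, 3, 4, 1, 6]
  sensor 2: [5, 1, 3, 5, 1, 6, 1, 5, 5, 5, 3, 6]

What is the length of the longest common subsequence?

Let dp[i][j] be the LCS length of the first i values of sensor 1 and the first j values of sensor 2. dp[i][j] = dp[i-1][j-1]+1 when the i-th and j-th values match, else max(dp[i-1][j], dp[i][j-1]).
    ·  5  1  3  5  1  6  1  5  5  5  3  6
 ·  0  0  0  0  0  0  0  0  0  0  0  0  0
 1  0  0  1  1  1  1  1  1  1  1  1  1  1
 5  0  1  1  1  2  2  2  2  2  2  2  2  2
 3  0  1  1  2  2  2  2  2  2  2  2  3  3
 1  0  1  2  2  2  3  3  3  3  3  3  3  3
 1  0  1  2  2  2  3  3  4  4  4  4  4  4
 5  0  1  2  2  3  3  3  4  5  5  5  5  5
 5  0  1  2  2  3  3  3  4  5  6  6  6  6
 5  0  1  2  2  3  3  3  4  5  6  7  7  7
 3  0  1  2  3  3  3  3  4  5  6  7  8  8
 4  0  1  2  3  3  3  3  4  5  6  7  8  8
 1  0  1  2  3  3  4  4  4  5  6  7  8  8
 6  0  1  2  3  3  4  5  5  5  6  7  8  9
dp[12][12] = 9. One LCS (by backtracking along matches): 1, 5, 1, 1, 5, 5, 5, 3, 6.

9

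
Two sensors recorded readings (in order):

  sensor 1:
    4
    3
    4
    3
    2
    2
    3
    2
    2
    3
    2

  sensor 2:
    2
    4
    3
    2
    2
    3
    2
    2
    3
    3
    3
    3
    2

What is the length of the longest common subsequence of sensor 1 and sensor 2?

One common subsequence of length 9: 4 [3,2], 3 [4,3], 2 [5,4], 2 [6,5], 3 [7,6], 2 [8,7], 2 [9,8], 3 [10,12], 2 [11,13]. The LCS DP gives dp[11][13] = 9, so this is optimal.

9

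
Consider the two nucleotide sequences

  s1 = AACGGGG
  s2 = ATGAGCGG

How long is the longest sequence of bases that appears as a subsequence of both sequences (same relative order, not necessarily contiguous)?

One common subsequence of length 5: A [1,1], then A [2,4], then C [3,6], then G [6,7], then G [7,8]. dp[7][8] = 5 confirms this is the maximum.

5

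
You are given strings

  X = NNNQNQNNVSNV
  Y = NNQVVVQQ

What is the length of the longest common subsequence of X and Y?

5

One common subsequence of length 5: N [2,1]; then N [3,2]; then Q [4,3]; then V [9,5]; then V [12,6]. The LCS DP gives dp[12][8] = 5, so this is optimal.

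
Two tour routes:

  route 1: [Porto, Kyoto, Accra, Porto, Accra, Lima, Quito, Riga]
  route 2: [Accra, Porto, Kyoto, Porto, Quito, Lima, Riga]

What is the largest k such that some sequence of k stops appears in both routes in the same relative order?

5

Taking Porto at route 1[1]=route 2[2], Kyoto at route 1[2]=route 2[3], Porto at route 1[4]=route 2[4], Lima at route 1[6]=route 2[6], Riga at route 1[8]=route 2[7] gives a common subsequence of length 5. dp[8][7] = 5 confirms this is the maximum.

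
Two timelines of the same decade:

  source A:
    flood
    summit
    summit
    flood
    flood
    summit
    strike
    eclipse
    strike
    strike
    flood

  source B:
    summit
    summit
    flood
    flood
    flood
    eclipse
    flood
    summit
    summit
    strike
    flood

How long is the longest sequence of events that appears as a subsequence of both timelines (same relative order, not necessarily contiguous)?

7

Pick summit [2,1] → summit [3,2] → flood [4,5] → flood [5,7] → summit [6,9] → strike [10,10] → flood [11,11]; all 7 events appear in both, in order. Since dp[11][11] = 7, nothing longer is possible.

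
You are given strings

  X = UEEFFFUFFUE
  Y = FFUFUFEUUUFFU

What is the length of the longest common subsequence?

7

Pick U (X #1, Y #3), F (X #4, Y #4), F (X #5, Y #6), U (X #7, Y #10), F (X #8, Y #11), F (X #9, Y #12), U (X #10, Y #13); all 7 characters appear in both, in order. dp[11][13] = 7 confirms this is the maximum.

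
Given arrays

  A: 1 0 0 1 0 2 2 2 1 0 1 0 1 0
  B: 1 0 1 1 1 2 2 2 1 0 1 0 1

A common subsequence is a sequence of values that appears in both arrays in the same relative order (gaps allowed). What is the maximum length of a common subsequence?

Match 1 [1,1], then 0 [2,2], then 1 [4,5], then 2 [6,6], then 2 [7,7], then 2 [8,8], then 1 [9,9], then 0 [10,10], then 1 [11,11], then 0 [12,12], then 1 [13,13] — 11 values in the same relative order in both. The LCS DP gives dp[14][13] = 11, so this is optimal.

11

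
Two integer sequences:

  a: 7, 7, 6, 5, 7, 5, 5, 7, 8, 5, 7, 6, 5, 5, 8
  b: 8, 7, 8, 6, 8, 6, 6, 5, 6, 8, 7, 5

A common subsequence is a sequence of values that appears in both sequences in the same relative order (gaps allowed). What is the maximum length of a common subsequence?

Taking 7 (a #1, b #2) → 6 (a #3, b #7) → 5 (a #4, b #8) → 8 (a #9, b #10) → 7 (a #11, b #11) → 5 (a #14, b #12) gives a common subsequence of length 6. dp[15][12] = 6 confirms this is the maximum.

6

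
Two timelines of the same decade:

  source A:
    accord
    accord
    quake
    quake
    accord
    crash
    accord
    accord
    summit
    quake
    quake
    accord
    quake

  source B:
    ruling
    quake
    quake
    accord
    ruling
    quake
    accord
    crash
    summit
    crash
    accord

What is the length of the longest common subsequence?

Pick accord at source A[1]=source B[4]; then quake at source A[4]=source B[6]; then accord at source A[5]=source B[7]; then crash at source A[6]=source B[8]; then summit at source A[9]=source B[9]; then accord at source A[12]=source B[11]; all 6 events appear in both, in order, and the DP table's final entry dp[13][11] is also 6, so no common subsequence is longer.

6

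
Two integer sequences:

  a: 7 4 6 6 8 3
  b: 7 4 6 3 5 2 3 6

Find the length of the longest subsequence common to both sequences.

Let dp[i][j] be the LCS length of the first i values of a and the first j values of b. dp[i][j] = dp[i-1][j-1]+1 when the i-th and j-th values match, else max(dp[i-1][j], dp[i][j-1]).
    ·  7  4  6  3  5  2  3  6
 ·  0  0  0  0  0  0  0  0  0
 7  0  1  1  1  1  1  1  1  1
 4  0  1  2  2  2  2  2  2  2
 6  0  1  2  3  3  3  3  3  3
 6  0  1  2  3  3  3  3  3  4
 8  0  1  2  3  3  3  3  3  4
 3  0  1  2  3  4  4  4  4  4
dp[6][8] = 4. One LCS (by backtracking along matches): 7, 4, 6, 6.

4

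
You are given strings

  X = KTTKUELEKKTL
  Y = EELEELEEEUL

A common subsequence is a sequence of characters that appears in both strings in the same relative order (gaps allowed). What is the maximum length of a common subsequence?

4

Pick E at X[6]=Y[5]; then L at X[7]=Y[6]; then E at X[8]=Y[9]; then L at X[12]=Y[11]; all 4 characters appear in both, in order. Since dp[12][11] = 4, nothing longer is possible.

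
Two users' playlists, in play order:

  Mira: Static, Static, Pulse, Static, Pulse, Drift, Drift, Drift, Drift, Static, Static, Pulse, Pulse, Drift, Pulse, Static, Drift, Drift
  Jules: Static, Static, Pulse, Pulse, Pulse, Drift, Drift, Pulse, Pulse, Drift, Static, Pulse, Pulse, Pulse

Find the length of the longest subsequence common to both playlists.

11

Match Static at Mira[1]=Jules[1]; then Static at Mira[2]=Jules[2]; then Pulse at Mira[3]=Jules[4]; then Pulse at Mira[5]=Jules[5]; then Drift at Mira[6]=Jules[6]; then Drift at Mira[7]=Jules[7]; then Drift at Mira[9]=Jules[10]; then Static at Mira[11]=Jules[11]; then Pulse at Mira[12]=Jules[12]; then Pulse at Mira[13]=Jules[13]; then Pulse at Mira[15]=Jules[14] — 11 songs in the same relative order in both. The LCS DP gives dp[18][14] = 11, so this is optimal.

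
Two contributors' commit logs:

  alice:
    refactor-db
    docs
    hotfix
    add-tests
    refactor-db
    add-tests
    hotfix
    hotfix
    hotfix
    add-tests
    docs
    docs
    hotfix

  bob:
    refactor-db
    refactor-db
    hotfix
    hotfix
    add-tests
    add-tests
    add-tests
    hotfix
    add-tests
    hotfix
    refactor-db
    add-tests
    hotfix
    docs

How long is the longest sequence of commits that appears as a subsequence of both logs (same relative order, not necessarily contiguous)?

Pick refactor-db at alice[1]=bob[2], then hotfix at alice[3]=bob[4], then add-tests at alice[4]=bob[6], then add-tests at alice[6]=bob[7], then hotfix at alice[7]=bob[8], then hotfix at alice[8]=bob[10], then hotfix at alice[9]=bob[13], then docs at alice[12]=bob[14]; all 8 commits appear in both, in order. dp[13][14] = 8 confirms this is the maximum.

8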